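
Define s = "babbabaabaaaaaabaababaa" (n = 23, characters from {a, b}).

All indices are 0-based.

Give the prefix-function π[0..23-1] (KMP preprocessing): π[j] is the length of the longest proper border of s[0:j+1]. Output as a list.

π[0] = 0
j=1 s[j]='a': π[1]=0 (border '')
j=2 s[j]='b': π[2]=1 (border 'b')
j=3 s[j]='b': k: 1→0; π[3]=1 (border 'b')
j=4 s[j]='a': π[4]=2 (border 'ba')
j=5 s[j]='b': π[5]=3 (border 'bab')
j=6 s[j]='a': k: 3→1; π[6]=2 (border 'ba')
j=7 s[j]='a': k: 2→0; π[7]=0 (border '')
j=8 s[j]='b': π[8]=1 (border 'b')
j=9 s[j]='a': π[9]=2 (border 'ba')
j=10 s[j]='a': k: 2→0; π[10]=0 (border '')
j=11 s[j]='a': π[11]=0 (border '')
j=12 s[j]='a': π[12]=0 (border '')
j=13 s[j]='a': π[13]=0 (border '')
j=14 s[j]='a': π[14]=0 (border '')
j=15 s[j]='b': π[15]=1 (border 'b')
j=16 s[j]='a': π[16]=2 (border 'ba')
j=17 s[j]='a': k: 2→0; π[17]=0 (border '')
j=18 s[j]='b': π[18]=1 (border 'b')
j=19 s[j]='a': π[19]=2 (border 'ba')
j=20 s[j]='b': π[20]=3 (border 'bab')
j=21 s[j]='a': k: 3→1; π[21]=2 (border 'ba')
j=22 s[j]='a': k: 2→0; π[22]=0 (border '')

[0, 0, 1, 1, 2, 3, 2, 0, 1, 2, 0, 0, 0, 0, 0, 1, 2, 0, 1, 2, 3, 2, 0]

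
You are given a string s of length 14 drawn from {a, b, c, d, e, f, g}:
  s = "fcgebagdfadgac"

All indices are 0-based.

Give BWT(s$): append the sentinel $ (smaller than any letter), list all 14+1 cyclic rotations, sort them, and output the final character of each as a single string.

cgfbeafgagd$dac

rank  rotation         last
    0  $fcgebagdfadgac  c
    1  ac$fcgebagdfadg  g
    2  adgac$fcgebagdf  f
    3  agdfadgac$fcgeb  b
    4  bagdfadgac$fcge  e
    5  c$fcgebagdfadga  a
    6  cgebagdfadgac$f  f
    7  dfadgac$fcgebag  g
    8  dgac$fcgebagdfa  a
    9  ebagdfadgac$fcg  g
   10  fadgac$fcgebagd  d
   11  fcgebagdfadgac$  $
   12  gac$fcgebagdfad  d
   13  gdfadgac$fcgeba  a
   14  gebagdfadgac$fc  c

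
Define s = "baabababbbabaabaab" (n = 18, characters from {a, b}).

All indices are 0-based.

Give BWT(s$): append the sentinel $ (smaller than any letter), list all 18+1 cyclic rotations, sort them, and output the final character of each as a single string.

bbbbaababbaaa$baaba

rank  rotation             last
    0  $baabababbbabaabaab  b
    1  aab$baabababbbabaab  b
    2  aabaab$baabababbbab  b
    3  aabababbbabaabaab$b  b
    4  ab$baabababbbabaaba  a
    5  abaab$baabababbbaba  a
    6  abaabaab$baabababbb  b
    7  abababbbabaabaab$ba  a
    8  ababbbabaabaab$baab  b
    9  abbbabaabaab$baabab  b
   10  b$baabababbbabaabaa  a
   11  baab$baabababbbabaa  a
   12  baabaab$baabababbba  a
   13  baabababbbabaabaab$  $
   14  babaabaab$baabababb  b
   15  bababbbabaabaab$baa  a
   16  babbbabaabaab$baaba  a
   17  bbabaabaab$baababab  b
   18  bbbabaabaab$baababa  a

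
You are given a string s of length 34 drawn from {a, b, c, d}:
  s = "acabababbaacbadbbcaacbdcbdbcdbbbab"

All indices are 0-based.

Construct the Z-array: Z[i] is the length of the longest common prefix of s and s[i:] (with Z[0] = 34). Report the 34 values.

[34, 0, 1, 0, 1, 0, 1, 0, 0, 1, 2, 0, 0, 1, 0, 0, 0, 0, 1, 2, 0, 0, 0, 0, 0, 0, 0, 0, 0, 0, 0, 0, 1, 0]

Z[0]=34
i=1: fresh scan; Z[1]=0
i=2: fresh scan; Z[2]=1 extend→box=[2,3)
i=3: fresh scan; Z[3]=0
i=4: fresh scan; Z[4]=1 extend→box=[4,5)
i=5: fresh scan; Z[5]=0
i=6: fresh scan; Z[6]=1 extend→box=[6,7)
i=7: fresh scan; Z[7]=0
i=8: fresh scan; Z[8]=0
i=9: fresh scan; Z[9]=1 extend→box=[9,10)
i=10: fresh scan; Z[10]=2 extend→box=[10,12)
i=11: min(r-i=1, Z[1]=0)=0; Z[11]=0
i=12: fresh scan; Z[12]=0
i=13: fresh scan; Z[13]=1 extend→box=[13,14)
i=14: fresh scan; Z[14]=0
i=15: fresh scan; Z[15]=0
i=16: fresh scan; Z[16]=0
i=17: fresh scan; Z[17]=0
i=18: fresh scan; Z[18]=1 extend→box=[18,19)
i=19: fresh scan; Z[19]=2 extend→box=[19,21)
i=20: min(r-i=1, Z[1]=0)=0; Z[20]=0
i=21: fresh scan; Z[21]=0
i=22: fresh scan; Z[22]=0
i=23: fresh scan; Z[23]=0
i=24: fresh scan; Z[24]=0
i=25: fresh scan; Z[25]=0
i=26: fresh scan; Z[26]=0
i=27: fresh scan; Z[27]=0
i=28: fresh scan; Z[28]=0
i=29: fresh scan; Z[29]=0
i=30: fresh scan; Z[30]=0
i=31: fresh scan; Z[31]=0
i=32: fresh scan; Z[32]=1 extend→box=[32,33)
i=33: fresh scan; Z[33]=0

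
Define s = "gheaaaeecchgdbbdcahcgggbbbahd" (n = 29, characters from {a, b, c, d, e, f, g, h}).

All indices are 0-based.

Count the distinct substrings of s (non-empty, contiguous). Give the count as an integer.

rank→(start, suffix):
  0 → (3, 'aaaeecchgdbbdcahcgggbbbahd')
  1 → (4, 'aaeecchgdbbdcahcgggbbbahd')
  2 → (5, 'aeecchgdbbdcahcgggbbbahd')
  3 → (17, 'ahcgggbbbahd')
  4 → (26, 'ahd')
  5 → (25, 'bahd')
  6 → (24, 'bbahd')
  7 → (23, 'bbbahd')
  8 → (13, 'bbdcahcgggbbbahd')
  9 → (14, 'bdcahcgggbbbahd')
  10 → (16, 'cahcgggbbbahd')
  11 → (8, 'cchgdbbdcahcgggbbbahd')
  12 → (19, 'cgggbbbahd')
  13 → (9, 'chgdbbdcahcgggbbbahd')
  14 → (28, 'd')
  15 → (12, 'dbbdcahcgggbbbahd')
  16 → (15, 'dcahcgggbbbahd')
  17 → (2, 'eaaaeecchgdbbdcahcgggbbbahd')
  18 → (7, 'ecchgdbbdcahcgggbbbahd')
  19 → (6, 'eecchgdbbdcahcgggbbbahd')
  20 → (22, 'gbbbahd')
  21 → (11, 'gdbbdcahcgggbbbahd')
  22 → (21, 'ggbbbahd')
  23 → (20, 'gggbbbahd')
  24 → (0, 'gheaaaeecchgdbbdcahcgggbbbahd')
  25 → (18, 'hcgggbbbahd')
  26 → (27, 'hd')
  27 → (1, 'heaaaeecchgdbbdcahcgggbbbahd')
  28 → (10, 'hgdbbdcahcgggbbbahd')

SA = [3, 4, 5, 17, 26, 25, 24, 23, 13, 14, 16, 8, 19, 9, 28, 12, 15, 2, 7, 6, 22, 11, 21, 20, 0, 18, 27, 1, 10]
[i] adj suffixes → lcp
  [1] 3/4 → 2 ('aa')
  [2] 4/5 → 1 ('a')
  [3] 5/17 → 1 ('a')
  [4] 17/26 → 2 ('ah')
  [5] 26/25 → 0 ('')
  [6] 25/24 → 1 ('b')
  [7] 24/23 → 2 ('bb')
  [8] 23/13 → 2 ('bb')
  [9] 13/14 → 1 ('b')
  [10] 14/16 → 0 ('')
  [11] 16/8 → 1 ('c')
  [12] 8/19 → 1 ('c')
  [13] 19/9 → 1 ('c')
  [14] 9/28 → 0 ('')
  [15] 28/12 → 1 ('d')
  [16] 12/15 → 1 ('d')
  [17] 15/2 → 0 ('')
  [18] 2/7 → 1 ('e')
  [19] 7/6 → 1 ('e')
  [20] 6/22 → 0 ('')
  [21] 22/11 → 1 ('g')
  [22] 11/21 → 1 ('g')
  [23] 21/20 → 2 ('gg')
  [24] 20/0 → 1 ('g')
  [25] 0/18 → 0 ('')
  [26] 18/27 → 1 ('h')
  [27] 27/1 → 1 ('h')
  [28] 1/10 → 1 ('h')

n(n+1)/2 = 29·30/2 = 435
Σ LCP = 0 + 2 + 1 + 1 + 2 + 0 + 1 + 2 + 2 + 1 + 0 + 1 + 1 + 1 + 0 + 1 + 1 + 0 + 1 + 1 + 0 + 1 + 1 + 2 + 1 + 0 + 1 + 1 + 1 = 27
distinct = 435 − 27 = 408

408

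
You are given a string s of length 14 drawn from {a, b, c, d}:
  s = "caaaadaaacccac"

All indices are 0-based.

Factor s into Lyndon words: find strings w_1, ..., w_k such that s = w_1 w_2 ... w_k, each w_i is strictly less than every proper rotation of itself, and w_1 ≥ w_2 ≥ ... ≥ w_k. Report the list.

emit factor 1: 'c' (i=0, period=1)
emit factor 2: 'aaaadaaacccac' (i=1, period=13)

["c", "aaaadaaacccac"]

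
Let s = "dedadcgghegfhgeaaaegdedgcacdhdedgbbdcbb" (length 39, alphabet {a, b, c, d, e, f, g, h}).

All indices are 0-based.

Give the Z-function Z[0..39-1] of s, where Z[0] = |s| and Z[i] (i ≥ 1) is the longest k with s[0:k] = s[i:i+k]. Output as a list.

Z[0]=39
i=1: outside box; Z[1]=0
i=2: outside box; Z[2]=1 extend→box=[2,3)
i=3: outside box; Z[3]=0
i=4: outside box; Z[4]=1 extend→box=[4,5)
i=5: outside box; Z[5]=0
i=6: outside box; Z[6]=0
i=7: outside box; Z[7]=0
i=8: outside box; Z[8]=0
i=9: outside box; Z[9]=0
i=10: outside box; Z[10]=0
i=11: outside box; Z[11]=0
i=12: outside box; Z[12]=0
i=13: outside box; Z[13]=0
i=14: outside box; Z[14]=0
i=15: outside box; Z[15]=0
i=16: outside box; Z[16]=0
i=17: outside box; Z[17]=0
i=18: outside box; Z[18]=0
i=19: outside box; Z[19]=0
i=20: outside box; Z[20]=3 extend→box=[20,23)
i=21: min(r-i=2, Z[1]=0)=0; Z[21]=0
i=22: min(r-i=1, Z[2]=1)=1; Z[22]=1
i=23: outside box; Z[23]=0
i=24: outside box; Z[24]=0
i=25: outside box; Z[25]=0
i=26: outside box; Z[26]=0
i=27: outside box; Z[27]=1 extend→box=[27,28)
i=28: outside box; Z[28]=0
i=29: outside box; Z[29]=3 extend→box=[29,32)
i=30: min(r-i=2, Z[1]=0)=0; Z[30]=0
i=31: min(r-i=1, Z[2]=1)=1; Z[31]=1
i=32: outside box; Z[32]=0
i=33: outside box; Z[33]=0
i=34: outside box; Z[34]=0
i=35: outside box; Z[35]=1 extend→box=[35,36)
i=36: outside box; Z[36]=0
i=37: outside box; Z[37]=0
i=38: outside box; Z[38]=0

[39, 0, 1, 0, 1, 0, 0, 0, 0, 0, 0, 0, 0, 0, 0, 0, 0, 0, 0, 0, 3, 0, 1, 0, 0, 0, 0, 1, 0, 3, 0, 1, 0, 0, 0, 1, 0, 0, 0]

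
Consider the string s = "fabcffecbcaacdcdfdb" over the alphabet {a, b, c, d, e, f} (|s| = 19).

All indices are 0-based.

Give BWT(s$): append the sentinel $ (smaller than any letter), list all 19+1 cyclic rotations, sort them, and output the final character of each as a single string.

rank  rotation              last
    0  $fabcffecbcaacdcdfdb  b
    1  aacdcdfdb$fabcffecbc  c
    2  abcffecbcaacdcdfdb$f  f
    3  acdcdfdb$fabcffecbca  a
    4  b$fabcffecbcaacdcdfd  d
    5  bcaacdcdfdb$fabcffec  c
    6  bcffecbcaacdcdfdb$fa  a
    7  caacdcdfdb$fabcffecb  b
    8  cbcaacdcdfdb$fabcffe  e
    9  cdcdfdb$fabcffecbcaa  a
   10  cdfdb$fabcffecbcaacd  d
   11  cffecbcaacdcdfdb$fab  b
   12  db$fabcffecbcaacdcdf  f
   13  dcdfdb$fabcffecbcaac  c
   14  dfdb$fabcffecbcaacdc  c
   15  ecbcaacdcdfdb$fabcff  f
   16  fabcffecbcaacdcdfdb$  $
   17  fdb$fabcffecbcaacdcd  d
   18  fecbcaacdcdfdb$fabcf  f
   19  ffecbcaacdcdfdb$fabc  c

bcfadcabeadbfccf$dfc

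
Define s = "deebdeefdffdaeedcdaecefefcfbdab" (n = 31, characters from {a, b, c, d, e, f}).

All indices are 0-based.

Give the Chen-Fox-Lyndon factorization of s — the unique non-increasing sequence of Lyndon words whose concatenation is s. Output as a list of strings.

["dee", "bdeefdffd", "aeedcd", "aecefefcfbd", "ab"]

emit factor 1: 'dee' (i=0, period=3)
emit factor 2: 'bdeefdffd' (i=3, period=9)
emit factor 3: 'aeedcd' (i=12, period=6)
emit factor 4: 'aecefefcfbd' (i=18, period=11)
emit factor 5: 'ab' (i=29, period=2)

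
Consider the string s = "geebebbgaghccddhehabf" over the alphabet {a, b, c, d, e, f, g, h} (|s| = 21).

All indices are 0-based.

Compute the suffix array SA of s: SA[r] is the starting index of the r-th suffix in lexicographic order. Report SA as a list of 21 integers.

rank→(start, suffix):
  0 → (18, 'abf')
  1 → (8, 'aghccddhehabf')
  2 → (5, 'bbgaghccddhehabf')
  3 → (3, 'bebbgaghccddhehabf')
  4 → (19, 'bf')
  5 → (6, 'bgaghccddhehabf')
  6 → (11, 'ccddhehabf')
  7 → (12, 'cddhehabf')
  8 → (13, 'ddhehabf')
  9 → (14, 'dhehabf')
  10 → (4, 'ebbgaghccddhehabf')
  11 → (2, 'ebebbgaghccddhehabf')
  12 → (1, 'eebebbgaghccddhehabf')
  13 → (16, 'ehabf')
  14 → (20, 'f')
  15 → (7, 'gaghccddhehabf')
  16 → (0, 'geebebbgaghccddhehabf')
  17 → (9, 'ghccddhehabf')
  18 → (17, 'habf')
  19 → (10, 'hccddhehabf')
  20 → (15, 'hehabf')

[18, 8, 5, 3, 19, 6, 11, 12, 13, 14, 4, 2, 1, 16, 20, 7, 0, 9, 17, 10, 15]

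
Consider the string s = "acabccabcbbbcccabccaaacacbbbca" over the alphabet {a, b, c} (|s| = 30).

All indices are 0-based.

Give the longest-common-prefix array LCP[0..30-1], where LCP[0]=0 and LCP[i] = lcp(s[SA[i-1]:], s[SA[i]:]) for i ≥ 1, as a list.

sorted suffixes:
  #0 SA[0]=29  'a'
  #1 SA[1]=19  'aaacacbbbca'
  #2 SA[2]=20  'aacacbbbca'
  #3 SA[3]=6  'abcbbbcccabccaaacacbbbca'
  #4 SA[4]=15  'abccaaacacbbbca'
  #5 SA[5]=2  'abccabcbbbcccabccaaacacbbbca'
  #6 SA[6]=0  'acabccabcbbbcccabccaaacacbbbca'
  #7 SA[7]=21  'acacbbbca'
  #8 SA[8]=23  'acbbbca'
  #9 SA[9]=25  'bbbca'
  #10 SA[10]=9  'bbbcccabccaaacacbbbca'
  #11 SA[11]=26  'bbca'
  #12 SA[12]=10  'bbcccabccaaacacbbbca'
  #13 SA[13]=27  'bca'
  #14 SA[14]=7  'bcbbbcccabccaaacacbbbca'
  #15 SA[15]=16  'bccaaacacbbbca'
  #16 SA[16]=3  'bccabcbbbcccabccaaacacbbbca'
  #17 SA[17]=11  'bcccabccaaacacbbbca'
  #18 SA[18]=28  'ca'
  #19 SA[19]=18  'caaacacbbbca'
  #20 SA[20]=5  'cabcbbbcccabccaaacacbbbca'
  #21 SA[21]=14  'cabccaaacacbbbca'
  #22 SA[22]=1  'cabccabcbbbcccabccaaacacbbbca'
  #23 SA[23]=22  'cacbbbca'
  #24 SA[24]=24  'cbbbca'
  #25 SA[25]=8  'cbbbcccabccaaacacbbbca'
  #26 SA[26]=17  'ccaaacacbbbca'
  #27 SA[27]=4  'ccabcbbbcccabccaaacacbbbca'
  #28 SA[28]=13  'ccabccaaacacbbbca'
  #29 SA[29]=12  'cccabccaaacacbbbca'

SA = [29, 19, 20, 6, 15, 2, 0, 21, 23, 25, 9, 26, 10, 27, 7, 16, 3, 11, 28, 18, 5, 14, 1, 22, 24, 8, 17, 4, 13, 12]
rank  pair      lcp
   1  s[29:],s[19:]  1  'a'
   2  s[19:],s[20:]  2  'aa'
   3  s[20:],s[6:]  1  'a'
   4  s[6:],s[15:]  3  'abc'
   5  s[15:],s[2:]  5  'abcca'
   6  s[2:],s[0:]  1  'a'
   7  s[0:],s[21:]  3  'aca'
   8  s[21:],s[23:]  2  'ac'
   9  s[23:],s[25:]  0  ''
  10  s[25:],s[9:]  4  'bbbc'
  11  s[9:],s[26:]  2  'bb'
  12  s[26:],s[10:]  3  'bbc'
  13  s[10:],s[27:]  1  'b'
  14  s[27:],s[7:]  2  'bc'
  15  s[7:],s[16:]  2  'bc'
  16  s[16:],s[3:]  4  'bcca'
  17  s[3:],s[11:]  3  'bcc'
  18  s[11:],s[28:]  0  ''
  19  s[28:],s[18:]  2  'ca'
  20  s[18:],s[5:]  2  'ca'
  21  s[5:],s[14:]  4  'cabc'
  22  s[14:],s[1:]  6  'cabcca'
  23  s[1:],s[22:]  2  'ca'
  24  s[22:],s[24:]  1  'c'
  25  s[24:],s[8:]  5  'cbbbc'
  26  s[8:],s[17:]  1  'c'
  27  s[17:],s[4:]  3  'cca'
  28  s[4:],s[13:]  5  'ccabc'
  29  s[13:],s[12:]  2  'cc'

[0, 1, 2, 1, 3, 5, 1, 3, 2, 0, 4, 2, 3, 1, 2, 2, 4, 3, 0, 2, 2, 4, 6, 2, 1, 5, 1, 3, 5, 2]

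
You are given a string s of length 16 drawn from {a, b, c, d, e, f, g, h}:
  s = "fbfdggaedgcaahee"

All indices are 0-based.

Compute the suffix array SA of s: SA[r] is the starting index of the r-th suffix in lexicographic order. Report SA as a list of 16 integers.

rank→(start, suffix):
  0 → (11, 'aahee')
  1 → (6, 'aedgcaahee')
  2 → (12, 'ahee')
  3 → (1, 'bfdggaedgcaahee')
  4 → (10, 'caahee')
  5 → (8, 'dgcaahee')
  6 → (3, 'dggaedgcaahee')
  7 → (15, 'e')
  8 → (7, 'edgcaahee')
  9 → (14, 'ee')
  10 → (0, 'fbfdggaedgcaahee')
  11 → (2, 'fdggaedgcaahee')
  12 → (5, 'gaedgcaahee')
  13 → (9, 'gcaahee')
  14 → (4, 'ggaedgcaahee')
  15 → (13, 'hee')

[11, 6, 12, 1, 10, 8, 3, 15, 7, 14, 0, 2, 5, 9, 4, 13]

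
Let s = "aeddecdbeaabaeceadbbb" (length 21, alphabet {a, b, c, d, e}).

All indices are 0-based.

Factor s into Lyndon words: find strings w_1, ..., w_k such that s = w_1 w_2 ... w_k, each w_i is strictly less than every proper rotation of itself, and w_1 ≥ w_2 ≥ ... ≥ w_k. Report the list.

emit factor 1: 'aeddecdbe' (i=0, period=9)
emit factor 2: 'aabaeceadbbb' (i=9, period=12)

["aeddecdbe", "aabaeceadbbb"]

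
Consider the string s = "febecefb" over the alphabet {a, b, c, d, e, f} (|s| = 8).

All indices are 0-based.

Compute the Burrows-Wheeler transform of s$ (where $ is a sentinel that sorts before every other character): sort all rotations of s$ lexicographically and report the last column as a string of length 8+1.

rank  rotation   last
    0  $febecefb  b
    1  b$febecef  f
    2  becefb$fe  e
    3  cefb$febe  e
    4  ebecefb$f  f
    5  ecefb$feb  b
    6  efb$febec  c
    7  fb$febece  e
    8  febecefb$  $

bfeefbce$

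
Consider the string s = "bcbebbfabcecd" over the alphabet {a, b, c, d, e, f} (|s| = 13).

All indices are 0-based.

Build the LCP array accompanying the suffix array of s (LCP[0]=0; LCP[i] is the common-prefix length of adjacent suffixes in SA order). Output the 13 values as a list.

[0, 0, 1, 2, 1, 1, 0, 1, 1, 0, 0, 1, 0]

rank→(start, suffix):
  0 → (7, 'abcecd')
  1 → (4, 'bbfabcecd')
  2 → (0, 'bcbebbfabcecd')
  3 → (8, 'bcecd')
  4 → (2, 'bebbfabcecd')
  5 → (5, 'bfabcecd')
  6 → (1, 'cbebbfabcecd')
  7 → (11, 'cd')
  8 → (9, 'cecd')
  9 → (12, 'd')
  10 → (3, 'ebbfabcecd')
  11 → (10, 'ecd')
  12 → (6, 'fabcecd')

SA = [7, 4, 0, 8, 2, 5, 1, 11, 9, 12, 3, 10, 6]
rank  pair      lcp
   1  s[7:],s[4:]  0  ''
   2  s[4:],s[0:]  1  'b'
   3  s[0:],s[8:]  2  'bc'
   4  s[8:],s[2:]  1  'b'
   5  s[2:],s[5:]  1  'b'
   6  s[5:],s[1:]  0  ''
   7  s[1:],s[11:]  1  'c'
   8  s[11:],s[9:]  1  'c'
   9  s[9:],s[12:]  0  ''
  10  s[12:],s[3:]  0  ''
  11  s[3:],s[10:]  1  'e'
  12  s[10:],s[6:]  0  ''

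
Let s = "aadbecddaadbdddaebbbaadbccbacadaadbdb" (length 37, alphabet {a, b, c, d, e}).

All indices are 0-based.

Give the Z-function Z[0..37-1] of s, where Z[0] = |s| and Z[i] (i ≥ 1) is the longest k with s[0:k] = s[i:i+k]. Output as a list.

Z[0]=37
i=1: i≥r, start 0; Z[1]=1 extend→box=[1,2)
i=2: i≥r, start 0; Z[2]=0
i=3: i≥r, start 0; Z[3]=0
i=4: i≥r, start 0; Z[4]=0
i=5: i≥r, start 0; Z[5]=0
i=6: i≥r, start 0; Z[6]=0
i=7: i≥r, start 0; Z[7]=0
i=8: i≥r, start 0; Z[8]=4 extend→box=[8,12)
i=9: min(r-i=3, Z[1]=1)=1; Z[9]=1
i=10: min(r-i=2, Z[2]=0)=0; Z[10]=0
i=11: min(r-i=1, Z[3]=0)=0; Z[11]=0
i=12: i≥r, start 0; Z[12]=0
i=13: i≥r, start 0; Z[13]=0
i=14: i≥r, start 0; Z[14]=0
i=15: i≥r, start 0; Z[15]=1 extend→box=[15,16)
i=16: i≥r, start 0; Z[16]=0
i=17: i≥r, start 0; Z[17]=0
i=18: i≥r, start 0; Z[18]=0
i=19: i≥r, start 0; Z[19]=0
i=20: i≥r, start 0; Z[20]=4 extend→box=[20,24)
i=21: min(r-i=3, Z[1]=1)=1; Z[21]=1
i=22: min(r-i=2, Z[2]=0)=0; Z[22]=0
i=23: min(r-i=1, Z[3]=0)=0; Z[23]=0
i=24: i≥r, start 0; Z[24]=0
i=25: i≥r, start 0; Z[25]=0
i=26: i≥r, start 0; Z[26]=0
i=27: i≥r, start 0; Z[27]=1 extend→box=[27,28)
i=28: i≥r, start 0; Z[28]=0
i=29: i≥r, start 0; Z[29]=1 extend→box=[29,30)
i=30: i≥r, start 0; Z[30]=0
i=31: i≥r, start 0; Z[31]=4 extend→box=[31,35)
i=32: min(r-i=3, Z[1]=1)=1; Z[32]=1
i=33: min(r-i=2, Z[2]=0)=0; Z[33]=0
i=34: min(r-i=1, Z[3]=0)=0; Z[34]=0
i=35: i≥r, start 0; Z[35]=0
i=36: i≥r, start 0; Z[36]=0

[37, 1, 0, 0, 0, 0, 0, 0, 4, 1, 0, 0, 0, 0, 0, 1, 0, 0, 0, 0, 4, 1, 0, 0, 0, 0, 0, 1, 0, 1, 0, 4, 1, 0, 0, 0, 0]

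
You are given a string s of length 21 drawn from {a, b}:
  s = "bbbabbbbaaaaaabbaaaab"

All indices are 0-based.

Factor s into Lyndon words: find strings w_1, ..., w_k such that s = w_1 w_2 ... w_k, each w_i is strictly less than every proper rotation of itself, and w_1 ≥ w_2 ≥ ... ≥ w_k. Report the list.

["b", "b", "b", "abbbb", "aaaaaabbaaaab"]

emit factor 1: 'b' (i=0, period=1)
emit factor 2: 'b' (i=1, period=1)
emit factor 3: 'b' (i=2, period=1)
emit factor 4: 'abbbb' (i=3, period=5)
emit factor 5: 'aaaaaabbaaaab' (i=8, period=13)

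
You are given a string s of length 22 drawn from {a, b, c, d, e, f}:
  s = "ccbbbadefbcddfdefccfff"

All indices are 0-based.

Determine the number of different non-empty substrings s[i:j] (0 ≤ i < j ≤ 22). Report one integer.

rank | idx | suffix
   0 |   5 | adefbcddfdefccfff
   1 |   4 | badefbcddfdefccfff
   2 |   3 | bbadefbcddfdefccfff
   3 |   2 | bbbadefbcddfdefccfff
   4 |   9 | bcddfdefccfff
   5 |   1 | cbbbadefbcddfdefccfff
   6 |   0 | ccbbbadefbcddfdefccfff
   7 |  17 | ccfff
   8 |  10 | cddfdefccfff
   9 |  18 | cfff
  10 |  11 | ddfdefccfff
  11 |   6 | defbcddfdefccfff
  12 |  14 | defccfff
  13 |  12 | dfdefccfff
  14 |   7 | efbcddfdefccfff
  15 |  15 | efccfff
  16 |  21 | f
  17 |   8 | fbcddfdefccfff
  18 |  16 | fccfff
  19 |  13 | fdefccfff
  20 |  20 | ff
  21 |  19 | fff

SA = [5, 4, 3, 2, 9, 1, 0, 17, 10, 18, 11, 6, 14, 12, 7, 15, 21, 8, 16, 13, 20, 19]
rank  pair      lcp
   1  s[5:],s[4:]  0  ''
   2  s[4:],s[3:]  1  'b'
   3  s[3:],s[2:]  2  'bb'
   4  s[2:],s[9:]  1  'b'
   5  s[9:],s[1:]  0  ''
   6  s[1:],s[0:]  1  'c'
   7  s[0:],s[17:]  2  'cc'
   8  s[17:],s[10:]  1  'c'
   9  s[10:],s[18:]  1  'c'
  10  s[18:],s[11:]  0  ''
  11  s[11:],s[6:]  1  'd'
  12  s[6:],s[14:]  3  'def'
  13  s[14:],s[12:]  1  'd'
  14  s[12:],s[7:]  0  ''
  15  s[7:],s[15:]  2  'ef'
  16  s[15:],s[21:]  0  ''
  17  s[21:],s[8:]  1  'f'
  18  s[8:],s[16:]  1  'f'
  19  s[16:],s[13:]  1  'f'
  20  s[13:],s[20:]  1  'f'
  21  s[20:],s[19:]  2  'ff'

n(n+1)/2 = 22·23/2 = 253
Σ LCP = 0 + 0 + 1 + 2 + 1 + 0 + 1 + 2 + 1 + 1 + 0 + 1 + 3 + 1 + 0 + 2 + 0 + 1 + 1 + 1 + 1 + 2 = 22
distinct = 253 − 22 = 231

231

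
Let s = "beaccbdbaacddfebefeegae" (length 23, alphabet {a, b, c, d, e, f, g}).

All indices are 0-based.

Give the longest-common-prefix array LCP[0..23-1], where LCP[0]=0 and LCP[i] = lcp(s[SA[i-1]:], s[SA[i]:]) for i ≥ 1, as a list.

[0, 1, 2, 1, 0, 1, 1, 2, 0, 1, 1, 0, 1, 1, 0, 1, 1, 1, 1, 1, 0, 2, 0]

rank→(start, suffix):
  0 → (8, 'aacddfebefeegae')
  1 → (2, 'accbdbaacddfebefeegae')
  2 → (9, 'acddfebefeegae')
  3 → (21, 'ae')
  4 → (7, 'baacddfebefeegae')
  5 → (5, 'bdbaacddfebefeegae')
  6 → (0, 'beaccbdbaacddfebefeegae')
  7 → (15, 'befeegae')
  8 → (4, 'cbdbaacddfebefeegae')
  9 → (3, 'ccbdbaacddfebefeegae')
  10 → (10, 'cddfebefeegae')
  11 → (6, 'dbaacddfebefeegae')
  12 → (11, 'ddfebefeegae')
  13 → (12, 'dfebefeegae')
  14 → (22, 'e')
  15 → (1, 'eaccbdbaacddfebefeegae')
  16 → (14, 'ebefeegae')
  17 → (18, 'eegae')
  18 → (16, 'efeegae')
  19 → (19, 'egae')
  20 → (13, 'febefeegae')
  21 → (17, 'feegae')
  22 → (20, 'gae')

SA = [8, 2, 9, 21, 7, 5, 0, 15, 4, 3, 10, 6, 11, 12, 22, 1, 14, 18, 16, 19, 13, 17, 20]
i: (SA[i-1],SA[i]) lcp shared
  1: (8,2) 1 'a'
  2: (2,9) 2 'ac'
  3: (9,21) 1 'a'
  4: (21,7) 0 ''
  5: (7,5) 1 'b'
  6: (5,0) 1 'b'
  7: (0,15) 2 'be'
  8: (15,4) 0 ''
  9: (4,3) 1 'c'
  10: (3,10) 1 'c'
  11: (10,6) 0 ''
  12: (6,11) 1 'd'
  13: (11,12) 1 'd'
  14: (12,22) 0 ''
  15: (22,1) 1 'e'
  16: (1,14) 1 'e'
  17: (14,18) 1 'e'
  18: (18,16) 1 'e'
  19: (16,19) 1 'e'
  20: (19,13) 0 ''
  21: (13,17) 2 'fe'
  22: (17,20) 0 ''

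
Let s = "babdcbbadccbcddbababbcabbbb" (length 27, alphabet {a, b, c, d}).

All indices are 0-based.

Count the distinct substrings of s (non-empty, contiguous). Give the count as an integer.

rank | idx | suffix
   0 |  16 | ababbcabbbb
   1 |  22 | abbbb
   2 |  18 | abbcabbbb
   3 |   1 | abdcbbadccbcddbababbcabbbb
   4 |   7 | adccbcddbababbcabbbb
   5 |  26 | b
   6 |  15 | bababbcabbbb
   7 |  17 | babbcabbbb
   8 |   0 | babdcbbadccbcddbababbcabbbb
   9 |   6 | badccbcddbababbcabbbb
  10 |  25 | bb
  11 |   5 | bbadccbcddbababbcabbbb
  12 |  24 | bbb
  13 |  23 | bbbb
  14 |  19 | bbcabbbb
  15 |  20 | bcabbbb
  16 |  11 | bcddbababbcabbbb
  17 |   2 | bdcbbadccbcddbababbcabbbb
  18 |  21 | cabbbb
  19 |   4 | cbbadccbcddbababbcabbbb
  20 |  10 | cbcddbababbcabbbb
  21 |   9 | ccbcddbababbcabbbb
  22 |  12 | cddbababbcabbbb
  23 |  14 | dbababbcabbbb
  24 |   3 | dcbbadccbcddbababbcabbbb
  25 |   8 | dccbcddbababbcabbbb
  26 |  13 | ddbababbcabbbb

SA = [16, 22, 18, 1, 7, 26, 15, 17, 0, 6, 25, 5, 24, 23, 19, 20, 11, 2, 21, 4, 10, 9, 12, 14, 3, 8, 13]
[i] adj suffixes → lcp
  [1] 16/22 → 2 ('ab')
  [2] 22/18 → 3 ('abb')
  [3] 18/1 → 2 ('ab')
  [4] 1/7 → 1 ('a')
  [5] 7/26 → 0 ('')
  [6] 26/15 → 1 ('b')
  [7] 15/17 → 3 ('bab')
  [8] 17/0 → 3 ('bab')
  [9] 0/6 → 2 ('ba')
  [10] 6/25 → 1 ('b')
  [11] 25/5 → 2 ('bb')
  [12] 5/24 → 2 ('bb')
  [13] 24/23 → 3 ('bbb')
  [14] 23/19 → 2 ('bb')
  [15] 19/20 → 1 ('b')
  [16] 20/11 → 2 ('bc')
  [17] 11/2 → 1 ('b')
  [18] 2/21 → 0 ('')
  [19] 21/4 → 1 ('c')
  [20] 4/10 → 2 ('cb')
  [21] 10/9 → 1 ('c')
  [22] 9/12 → 1 ('c')
  [23] 12/14 → 0 ('')
  [24] 14/3 → 1 ('d')
  [25] 3/8 → 2 ('dc')
  [26] 8/13 → 1 ('d')

n(n+1)/2 = 27·28/2 = 378
Σ LCP = 0 + 2 + 3 + 2 + 1 + 0 + 1 + 3 + 3 + 2 + 1 + 2 + 2 + 3 + 2 + 1 + 2 + 1 + 0 + 1 + 2 + 1 + 1 + 0 + 1 + 2 + 1 = 40
distinct = 378 − 40 = 338

338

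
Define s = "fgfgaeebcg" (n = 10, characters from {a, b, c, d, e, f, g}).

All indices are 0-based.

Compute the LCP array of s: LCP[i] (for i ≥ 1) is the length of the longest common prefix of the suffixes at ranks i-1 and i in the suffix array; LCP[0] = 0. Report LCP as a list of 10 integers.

[0, 0, 0, 0, 1, 0, 2, 0, 1, 1]

rank→(start, suffix):
  0 → (4, 'aeebcg')
  1 → (7, 'bcg')
  2 → (8, 'cg')
  3 → (6, 'ebcg')
  4 → (5, 'eebcg')
  5 → (2, 'fgaeebcg')
  6 → (0, 'fgfgaeebcg')
  7 → (9, 'g')
  8 → (3, 'gaeebcg')
  9 → (1, 'gfgaeebcg')

SA = [4, 7, 8, 6, 5, 2, 0, 9, 3, 1]
[i] adj suffixes → lcp
  [1] 4/7 → 0 ('')
  [2] 7/8 → 0 ('')
  [3] 8/6 → 0 ('')
  [4] 6/5 → 1 ('e')
  [5] 5/2 → 0 ('')
  [6] 2/0 → 2 ('fg')
  [7] 0/9 → 0 ('')
  [8] 9/3 → 1 ('g')
  [9] 3/1 → 1 ('g')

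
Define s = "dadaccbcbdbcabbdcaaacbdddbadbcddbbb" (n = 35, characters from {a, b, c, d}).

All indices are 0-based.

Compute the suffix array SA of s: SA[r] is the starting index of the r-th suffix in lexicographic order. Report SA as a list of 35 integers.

rank | idx | suffix
   0 |  17 | aaacbdddbadbcddbbb
   1 |  18 | aacbdddbadbcddbbb
   2 |  12 | abbdcaaacbdddbadbcddbbb
   3 |  19 | acbdddbadbcddbbb
   4 |   3 | accbcbdbcabbdcaaacbdddbadbcddbbb
   5 |   1 | adaccbcbdbcabbdcaaacbdddbadbcddbbb
   6 |  26 | adbcddbbb
   7 |  34 | b
   8 |  25 | badbcddbbb
   9 |  33 | bb
  10 |  32 | bbb
  11 |  13 | bbdcaaacbdddbadbcddbbb
  12 |  10 | bcabbdcaaacbdddbadbcddbbb
  13 |   6 | bcbdbcabbdcaaacbdddbadbcddbbb
  14 |  28 | bcddbbb
  15 |   8 | bdbcabbdcaaacbdddbadbcddbbb
  16 |  14 | bdcaaacbdddbadbcddbbb
  17 |  21 | bdddbadbcddbbb
  18 |  16 | caaacbdddbadbcddbbb
  19 |  11 | cabbdcaaacbdddbadbcddbbb
  20 |   5 | cbcbdbcabbdcaaacbdddbadbcddbbb
  21 |   7 | cbdbcabbdcaaacbdddbadbcddbbb
  22 |  20 | cbdddbadbcddbbb
  23 |   4 | ccbcbdbcabbdcaaacbdddbadbcddbbb
  24 |  29 | cddbbb
  25 |   2 | daccbcbdbcabbdcaaacbdddbadbcddbbb
  26 |   0 | dadaccbcbdbcabbdcaaacbdddbadbcddbbb
  27 |  24 | dbadbcddbbb
  28 |  31 | dbbb
  29 |   9 | dbcabbdcaaacbdddbadbcddbbb
  30 |  27 | dbcddbbb
  31 |  15 | dcaaacbdddbadbcddbbb
  32 |  23 | ddbadbcddbbb
  33 |  30 | ddbbb
  34 |  22 | dddbadbcddbbb

[17, 18, 12, 19, 3, 1, 26, 34, 25, 33, 32, 13, 10, 6, 28, 8, 14, 21, 16, 11, 5, 7, 20, 4, 29, 2, 0, 24, 31, 9, 27, 15, 23, 30, 22]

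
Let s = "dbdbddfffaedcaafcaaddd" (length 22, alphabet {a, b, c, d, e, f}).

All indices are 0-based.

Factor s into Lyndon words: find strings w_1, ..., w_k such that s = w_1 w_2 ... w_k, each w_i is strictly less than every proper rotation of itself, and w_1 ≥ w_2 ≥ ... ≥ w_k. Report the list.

["d", "bdbddfff", "aedc", "aafc", "aaddd"]

emit factor 1: 'd' (i=0, period=1)
emit factor 2: 'bdbddfff' (i=1, period=8)
emit factor 3: 'aedc' (i=9, period=4)
emit factor 4: 'aafc' (i=13, period=4)
emit factor 5: 'aaddd' (i=17, period=5)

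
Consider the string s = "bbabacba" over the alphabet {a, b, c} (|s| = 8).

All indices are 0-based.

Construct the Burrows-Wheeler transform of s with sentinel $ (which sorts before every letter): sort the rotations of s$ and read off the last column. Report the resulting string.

abbbcba$a

rank  rotation   last
    0  $bbabacba  a
    1  a$bbabacb  b
    2  abacba$bb  b
    3  acba$bbab  b
    4  ba$bbabac  c
    5  babacba$b  b
    6  bacba$bba  a
    7  bbabacba$  $
    8  cba$bbaba  a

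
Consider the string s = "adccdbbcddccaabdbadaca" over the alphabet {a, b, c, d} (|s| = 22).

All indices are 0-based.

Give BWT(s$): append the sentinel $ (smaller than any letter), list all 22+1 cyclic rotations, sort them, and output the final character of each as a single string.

rank  rotation                 last
    0  $adccdbbcddccaabdbadaca  a
    1  a$adccdbbcddccaabdbadac  c
    2  aabdbadaca$adccdbbcddcc  c
    3  abdbadaca$adccdbbcddcca  a
    4  aca$adccdbbcddccaabdbad  d
    5  adaca$adccdbbcddccaabdb  b
    6  adccdbbcddccaabdbadaca$  $
    7  badaca$adccdbbcddccaabd  d
    8  bbcddccaabdbadaca$adccd  d
    9  bcddccaabdbadaca$adccdb  b
   10  bdbadaca$adccdbbcddccaa  a
   11  ca$adccdbbcddccaabdbada  a
   12  caabdbadaca$adccdbbcddc  c
   13  ccaabdbadaca$adccdbbcdd  d
   14  ccdbbcddccaabdbadaca$ad  d
   15  cdbbcddccaabdbadaca$adc  c
   16  cddccaabdbadaca$adccdbb  b
   17  daca$adccdbbcddccaabdba  a
   18  dbadaca$adccdbbcddccaab  b
   19  dbbcddccaabdbadaca$adcc  c
   20  dccaabdbadaca$adccdbbcd  d
   21  dccdbbcddccaabdbadaca$a  a
   22  ddccaabdbadaca$adccdbbc  c

accadb$ddbaacddcbabcdac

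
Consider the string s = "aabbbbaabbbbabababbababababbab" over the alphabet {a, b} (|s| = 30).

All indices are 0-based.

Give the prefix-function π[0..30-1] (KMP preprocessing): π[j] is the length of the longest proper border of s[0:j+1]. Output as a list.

π[0] = 0
j=1 s[j]='a': π[1]=1 (border 'a')
j=2 s[j]='b': k: 1→0; π[2]=0 (border '')
j=3 s[j]='b': π[3]=0 (border '')
j=4 s[j]='b': π[4]=0 (border '')
j=5 s[j]='b': π[5]=0 (border '')
j=6 s[j]='a': π[6]=1 (border 'a')
j=7 s[j]='a': π[7]=2 (border 'aa')
j=8 s[j]='b': π[8]=3 (border 'aab')
j=9 s[j]='b': π[9]=4 (border 'aabb')
j=10 s[j]='b': π[10]=5 (border 'aabbb')
j=11 s[j]='b': π[11]=6 (border 'aabbbb')
j=12 s[j]='a': π[12]=7 (border 'aabbbba')
j=13 s[j]='b': k: 7→1→0; π[13]=0 (border '')
j=14 s[j]='a': π[14]=1 (border 'a')
j=15 s[j]='b': k: 1→0; π[15]=0 (border '')
j=16 s[j]='a': π[16]=1 (border 'a')
j=17 s[j]='b': k: 1→0; π[17]=0 (border '')
j=18 s[j]='b': π[18]=0 (border '')
j=19 s[j]='a': π[19]=1 (border 'a')
j=20 s[j]='b': k: 1→0; π[20]=0 (border '')
j=21 s[j]='a': π[21]=1 (border 'a')
j=22 s[j]='b': k: 1→0; π[22]=0 (border '')
j=23 s[j]='a': π[23]=1 (border 'a')
j=24 s[j]='b': k: 1→0; π[24]=0 (border '')
j=25 s[j]='a': π[25]=1 (border 'a')
j=26 s[j]='b': k: 1→0; π[26]=0 (border '')
j=27 s[j]='b': π[27]=0 (border '')
j=28 s[j]='a': π[28]=1 (border 'a')
j=29 s[j]='b': k: 1→0; π[29]=0 (border '')

[0, 1, 0, 0, 0, 0, 1, 2, 3, 4, 5, 6, 7, 0, 1, 0, 1, 0, 0, 1, 0, 1, 0, 1, 0, 1, 0, 0, 1, 0]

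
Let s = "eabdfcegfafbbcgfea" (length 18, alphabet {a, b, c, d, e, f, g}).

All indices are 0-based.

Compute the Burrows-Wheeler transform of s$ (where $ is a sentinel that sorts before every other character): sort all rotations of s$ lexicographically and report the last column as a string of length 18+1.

aeeffbafbbf$cgadgec

rank  rotation             last
    0  $eabdfcegfafbbcgfea  a
    1  a$eabdfcegfafbbcgfe  e
    2  abdfcegfafbbcgfea$e  e
    3  afbbcgfea$eabdfcegf  f
    4  bbcgfea$eabdfcegfaf  f
    5  bcgfea$eabdfcegfafb  b
    6  bdfcegfafbbcgfea$ea  a
    7  cegfafbbcgfea$eabdf  f
    8  cgfea$eabdfcegfafbb  b
    9  dfcegfafbbcgfea$eab  b
   10  ea$eabdfcegfafbbcgf  f
   11  eabdfcegfafbbcgfea$  $
   12  egfafbbcgfea$eabdfc  c
   13  fafbbcgfea$eabdfceg  g
   14  fbbcgfea$eabdfcegfa  a
   15  fcegfafbbcgfea$eabd  d
   16  fea$eabdfcegfafbbcg  g
   17  gfafbbcgfea$eabdfce  e
   18  gfea$eabdfcegfafbbc  c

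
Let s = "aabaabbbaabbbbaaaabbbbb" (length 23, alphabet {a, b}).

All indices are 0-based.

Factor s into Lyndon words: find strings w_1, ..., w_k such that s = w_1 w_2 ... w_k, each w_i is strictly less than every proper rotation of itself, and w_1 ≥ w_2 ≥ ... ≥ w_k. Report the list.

emit factor 1: 'aabaabbbaabbbb' (i=0, period=14)
emit factor 2: 'aaaabbbbb' (i=14, period=9)

["aabaabbbaabbbb", "aaaabbbbb"]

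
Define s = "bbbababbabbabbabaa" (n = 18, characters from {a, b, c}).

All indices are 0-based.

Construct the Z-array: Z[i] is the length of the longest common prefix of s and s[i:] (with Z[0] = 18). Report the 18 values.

Z[0]=18
i=1: fresh scan; Z[1]=2 grow→box=[1,3)
i=2: min(r-i=1, Z[1]=2)=1; Z[2]=1
i=3: fresh scan; Z[3]=0
i=4: fresh scan; Z[4]=1 grow→box=[4,5)
i=5: fresh scan; Z[5]=0
i=6: fresh scan; Z[6]=2 grow→box=[6,8)
i=7: min(r-i=1, Z[1]=2)=1; Z[7]=1
i=8: fresh scan; Z[8]=0
i=9: fresh scan; Z[9]=2 grow→box=[9,11)
i=10: min(r-i=1, Z[1]=2)=1; Z[10]=1
i=11: fresh scan; Z[11]=0
i=12: fresh scan; Z[12]=2 grow→box=[12,14)
i=13: min(r-i=1, Z[1]=2)=1; Z[13]=1
i=14: fresh scan; Z[14]=0
i=15: fresh scan; Z[15]=1 grow→box=[15,16)
i=16: fresh scan; Z[16]=0
i=17: fresh scan; Z[17]=0

[18, 2, 1, 0, 1, 0, 2, 1, 0, 2, 1, 0, 2, 1, 0, 1, 0, 0]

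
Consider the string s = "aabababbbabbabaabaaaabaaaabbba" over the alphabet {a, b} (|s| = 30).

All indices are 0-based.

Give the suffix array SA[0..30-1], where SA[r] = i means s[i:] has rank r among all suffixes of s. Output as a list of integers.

[29, 17, 22, 18, 23, 14, 19, 0, 24, 15, 20, 12, 1, 3, 9, 25, 5, 28, 16, 21, 13, 11, 2, 8, 4, 27, 10, 7, 26, 6]

rank | idx | suffix
   0 |  29 | a
   1 |  17 | aaaabaaaabbba
   2 |  22 | aaaabbba
   3 |  18 | aaabaaaabbba
   4 |  23 | aaabbba
   5 |  14 | aabaaaabaaaabbba
   6 |  19 | aabaaaabbba
   7 |   0 | aabababbbabbabaabaaaabaaaabbba
   8 |  24 | aabbba
   9 |  15 | abaaaabaaaabbba
  10 |  20 | abaaaabbba
  11 |  12 | abaabaaaabaaaabbba
  12 |   1 | abababbbabbabaabaaaabaaaabbba
  13 |   3 | ababbbabbabaabaaaabaaaabbba
  14 |   9 | abbabaabaaaabaaaabbba
  15 |  25 | abbba
  16 |   5 | abbbabbabaabaaaabaaaabbba
  17 |  28 | ba
  18 |  16 | baaaabaaaabbba
  19 |  21 | baaaabbba
  20 |  13 | baabaaaabaaaabbba
  21 |  11 | babaabaaaabaaaabbba
  22 |   2 | bababbbabbabaabaaaabaaaabbba
  23 |   8 | babbabaabaaaabaaaabbba
  24 |   4 | babbbabbabaabaaaabaaaabbba
  25 |  27 | bba
  26 |  10 | bbabaabaaaabaaaabbba
  27 |   7 | bbabbabaabaaaabaaaabbba
  28 |  26 | bbba
  29 |   6 | bbbabbabaabaaaabaaaabbba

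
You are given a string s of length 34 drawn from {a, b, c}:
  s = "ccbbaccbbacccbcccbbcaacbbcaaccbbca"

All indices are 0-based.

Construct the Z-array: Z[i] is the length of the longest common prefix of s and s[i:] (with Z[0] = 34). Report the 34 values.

Z[0]=34
i=1: i≥r, start 0; Z[1]=1 extend→box=[1,2)
i=2: i≥r, start 0; Z[2]=0
i=3: i≥r, start 0; Z[3]=0
i=4: i≥r, start 0; Z[4]=0
i=5: i≥r, start 0; Z[5]=7 extend→box=[5,12)
i=6: min(r-i=6, Z[1]=1)=1; Z[6]=1
i=7: min(r-i=5, Z[2]=0)=0; Z[7]=0
i=8: min(r-i=4, Z[3]=0)=0; Z[8]=0
i=9: min(r-i=3, Z[4]=0)=0; Z[9]=0
i=10: min(r-i=2, Z[5]=7)=2; Z[10]=2
i=11: min(r-i=1, Z[6]=1)=1; Z[11]=3 extend→box=[11,14)
i=12: min(r-i=2, Z[1]=1)=1; Z[12]=1
i=13: min(r-i=1, Z[2]=0)=0; Z[13]=0
i=14: i≥r, start 0; Z[14]=2 extend→box=[14,16)
i=15: min(r-i=1, Z[1]=1)=1; Z[15]=4 extend→box=[15,19)
i=16: min(r-i=3, Z[1]=1)=1; Z[16]=1
i=17: min(r-i=2, Z[2]=0)=0; Z[17]=0
i=18: min(r-i=1, Z[3]=0)=0; Z[18]=0
i=19: i≥r, start 0; Z[19]=1 extend→box=[19,20)
i=20: i≥r, start 0; Z[20]=0
i=21: i≥r, start 0; Z[21]=0
i=22: i≥r, start 0; Z[22]=1 extend→box=[22,23)
i=23: i≥r, start 0; Z[23]=0
i=24: i≥r, start 0; Z[24]=0
i=25: i≥r, start 0; Z[25]=1 extend→box=[25,26)
i=26: i≥r, start 0; Z[26]=0
i=27: i≥r, start 0; Z[27]=0
i=28: i≥r, start 0; Z[28]=4 extend→box=[28,32)
i=29: min(r-i=3, Z[1]=1)=1; Z[29]=1
i=30: min(r-i=2, Z[2]=0)=0; Z[30]=0
i=31: min(r-i=1, Z[3]=0)=0; Z[31]=0
i=32: i≥r, start 0; Z[32]=1 extend→box=[32,33)
i=33: i≥r, start 0; Z[33]=0

[34, 1, 0, 0, 0, 7, 1, 0, 0, 0, 2, 3, 1, 0, 2, 4, 1, 0, 0, 1, 0, 0, 1, 0, 0, 1, 0, 0, 4, 1, 0, 0, 1, 0]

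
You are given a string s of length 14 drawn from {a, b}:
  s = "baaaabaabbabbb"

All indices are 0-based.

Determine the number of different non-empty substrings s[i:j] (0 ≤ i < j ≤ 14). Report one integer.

rank | idx | suffix
   0 |   1 | aaaabaabbabbb
   1 |   2 | aaabaabbabbb
   2 |   3 | aabaabbabbb
   3 |   6 | aabbabbb
   4 |   4 | abaabbabbb
   5 |   7 | abbabbb
   6 |  10 | abbb
   7 |  13 | b
   8 |   0 | baaaabaabbabbb
   9 |   5 | baabbabbb
  10 |   9 | babbb
  11 |  12 | bb
  12 |   8 | bbabbb
  13 |  11 | bbb

SA = [1, 2, 3, 6, 4, 7, 10, 13, 0, 5, 9, 12, 8, 11]
rank  pair      lcp
   1  s[1:],s[2:]  3  'aaa'
   2  s[2:],s[3:]  2  'aa'
   3  s[3:],s[6:]  3  'aab'
   4  s[6:],s[4:]  1  'a'
   5  s[4:],s[7:]  2  'ab'
   6  s[7:],s[10:]  3  'abb'
   7  s[10:],s[13:]  0  ''
   8  s[13:],s[0:]  1  'b'
   9  s[0:],s[5:]  3  'baa'
  10  s[5:],s[9:]  2  'ba'
  11  s[9:],s[12:]  1  'b'
  12  s[12:],s[8:]  2  'bb'
  13  s[8:],s[11:]  2  'bb'

n(n+1)/2 = 14·15/2 = 105
Σ LCP = 0 + 3 + 2 + 3 + 1 + 2 + 3 + 0 + 1 + 3 + 2 + 1 + 2 + 2 = 25
distinct = 105 − 25 = 80

80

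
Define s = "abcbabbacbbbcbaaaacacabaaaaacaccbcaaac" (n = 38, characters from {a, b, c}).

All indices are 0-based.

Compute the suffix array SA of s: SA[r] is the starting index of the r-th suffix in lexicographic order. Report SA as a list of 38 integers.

rank→(start, suffix):
  0 → (23, 'aaaaacaccbcaaac')
  1 → (14, 'aaaacacabaaaaacaccbcaaac')
  2 → (24, 'aaaacaccbcaaac')
  3 → (34, 'aaac')
  4 → (15, 'aaacacabaaaaacaccbcaaac')
  5 → (25, 'aaacaccbcaaac')
  6 → (35, 'aac')
  7 → (16, 'aacacabaaaaacaccbcaaac')
  8 → (26, 'aacaccbcaaac')
  9 → (21, 'abaaaaacaccbcaaac')
  10 → (4, 'abbacbbbcbaaaacacabaaaaacaccbcaaac')
  11 → (0, 'abcbabbacbbbcbaaaacacabaaaaacaccbcaaac')
  12 → (36, 'ac')
  13 → (19, 'acabaaaaacaccbcaaac')
  14 → (17, 'acacabaaaaacaccbcaaac')
  15 → (27, 'acaccbcaaac')
  16 → (7, 'acbbbcbaaaacacabaaaaacaccbcaaac')
  17 → (29, 'accbcaaac')
  18 → (22, 'baaaaacaccbcaaac')
  19 → (13, 'baaaacacabaaaaacaccbcaaac')
  20 → (3, 'babbacbbbcbaaaacacabaaaaacaccbcaaac')
  21 → (6, 'bacbbbcbaaaacacabaaaaacaccbcaaac')
  22 → (5, 'bbacbbbcbaaaacacabaaaaacaccbcaaac')
  23 → (9, 'bbbcbaaaacacabaaaaacaccbcaaac')
  24 → (10, 'bbcbaaaacacabaaaaacaccbcaaac')
  25 → (32, 'bcaaac')
  26 → (11, 'bcbaaaacacabaaaaacaccbcaaac')
  27 → (1, 'bcbabbacbbbcbaaaacacabaaaaacaccbcaaac')
  28 → (37, 'c')
  29 → (33, 'caaac')
  30 → (20, 'cabaaaaacaccbcaaac')
  31 → (18, 'cacabaaaaacaccbcaaac')
  32 → (28, 'caccbcaaac')
  33 → (12, 'cbaaaacacabaaaaacaccbcaaac')
  34 → (2, 'cbabbacbbbcbaaaacacabaaaaacaccbcaaac')
  35 → (8, 'cbbbcbaaaacacabaaaaacaccbcaaac')
  36 → (31, 'cbcaaac')
  37 → (30, 'ccbcaaac')

[23, 14, 24, 34, 15, 25, 35, 16, 26, 21, 4, 0, 36, 19, 17, 27, 7, 29, 22, 13, 3, 6, 5, 9, 10, 32, 11, 1, 37, 33, 20, 18, 28, 12, 2, 8, 31, 30]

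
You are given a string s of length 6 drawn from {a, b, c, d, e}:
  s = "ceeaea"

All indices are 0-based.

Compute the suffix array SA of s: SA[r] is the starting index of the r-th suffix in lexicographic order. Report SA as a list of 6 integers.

rank→(start, suffix):
  0 → (5, 'a')
  1 → (3, 'aea')
  2 → (0, 'ceeaea')
  3 → (4, 'ea')
  4 → (2, 'eaea')
  5 → (1, 'eeaea')

[5, 3, 0, 4, 2, 1]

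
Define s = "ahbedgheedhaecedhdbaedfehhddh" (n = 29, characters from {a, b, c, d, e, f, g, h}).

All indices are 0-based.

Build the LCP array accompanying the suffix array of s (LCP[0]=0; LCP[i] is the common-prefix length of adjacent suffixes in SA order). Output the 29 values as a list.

rank→(start, suffix):
  0 → (11, 'aecedhdbaedfehhddh')
  1 → (19, 'aedfehhddh')
  2 → (0, 'ahbedgheedhaecedhdbaedfehhddh')
  3 → (18, 'baedfehhddh')
  4 → (2, 'bedgheedhaecedhdbaedfehhddh')
  5 → (13, 'cedhdbaedfehhddh')
  6 → (17, 'dbaedfehhddh')
  7 → (26, 'ddh')
  8 → (21, 'dfehhddh')
  9 → (4, 'dgheedhaecedhdbaedfehhddh')
  10 → (27, 'dh')
  11 → (9, 'dhaecedhdbaedfehhddh')
  12 → (15, 'dhdbaedfehhddh')
  13 → (12, 'ecedhdbaedfehhddh')
  14 → (20, 'edfehhddh')
  15 → (3, 'edgheedhaecedhdbaedfehhddh')
  16 → (8, 'edhaecedhdbaedfehhddh')
  17 → (14, 'edhdbaedfehhddh')
  18 → (7, 'eedhaecedhdbaedfehhddh')
  19 → (23, 'ehhddh')
  20 → (22, 'fehhddh')
  21 → (5, 'gheedhaecedhdbaedfehhddh')
  22 → (28, 'h')
  23 → (10, 'haecedhdbaedfehhddh')
  24 → (1, 'hbedgheedhaecedhdbaedfehhddh')
  25 → (16, 'hdbaedfehhddh')
  26 → (25, 'hddh')
  27 → (6, 'heedhaecedhdbaedfehhddh')
  28 → (24, 'hhddh')

SA = [11, 19, 0, 18, 2, 13, 17, 26, 21, 4, 27, 9, 15, 12, 20, 3, 8, 14, 7, 23, 22, 5, 28, 10, 1, 16, 25, 6, 24]
rank  pair      lcp
   1  s[11:],s[19:]  2  'ae'
   2  s[19:],s[0:]  1  'a'
   3  s[0:],s[18:]  0  ''
   4  s[18:],s[2:]  1  'b'
   5  s[2:],s[13:]  0  ''
   6  s[13:],s[17:]  0  ''
   7  s[17:],s[26:]  1  'd'
   8  s[26:],s[21:]  1  'd'
   9  s[21:],s[4:]  1  'd'
  10  s[4:],s[27:]  1  'd'
  11  s[27:],s[9:]  2  'dh'
  12  s[9:],s[15:]  2  'dh'
  13  s[15:],s[12:]  0  ''
  14  s[12:],s[20:]  1  'e'
  15  s[20:],s[3:]  2  'ed'
  16  s[3:],s[8:]  2  'ed'
  17  s[8:],s[14:]  3  'edh'
  18  s[14:],s[7:]  1  'e'
  19  s[7:],s[23:]  1  'e'
  20  s[23:],s[22:]  0  ''
  21  s[22:],s[5:]  0  ''
  22  s[5:],s[28:]  0  ''
  23  s[28:],s[10:]  1  'h'
  24  s[10:],s[1:]  1  'h'
  25  s[1:],s[16:]  1  'h'
  26  s[16:],s[25:]  2  'hd'
  27  s[25:],s[6:]  1  'h'
  28  s[6:],s[24:]  1  'h'

[0, 2, 1, 0, 1, 0, 0, 1, 1, 1, 1, 2, 2, 0, 1, 2, 2, 3, 1, 1, 0, 0, 0, 1, 1, 1, 2, 1, 1]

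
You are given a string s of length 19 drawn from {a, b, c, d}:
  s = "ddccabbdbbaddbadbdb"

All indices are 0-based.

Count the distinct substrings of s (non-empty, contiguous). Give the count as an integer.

165

rank | idx | suffix
   0 |   4 | abbdbbaddbadbdb
   1 |  14 | adbdb
   2 |  10 | addbadbdb
   3 |  18 | b
   4 |  13 | badbdb
   5 |   9 | baddbadbdb
   6 |   8 | bbaddbadbdb
   7 |   5 | bbdbbaddbadbdb
   8 |  16 | bdb
   9 |   6 | bdbbaddbadbdb
  10 |   3 | cabbdbbaddbadbdb
  11 |   2 | ccabbdbbaddbadbdb
  12 |  17 | db
  13 |  12 | dbadbdb
  14 |   7 | dbbaddbadbdb
  15 |  15 | dbdb
  16 |   1 | dccabbdbbaddbadbdb
  17 |  11 | ddbadbdb
  18 |   0 | ddccabbdbbaddbadbdb

SA = [4, 14, 10, 18, 13, 9, 8, 5, 16, 6, 3, 2, 17, 12, 7, 15, 1, 11, 0]
rank  pair      lcp
   1  s[4:],s[14:]  1  'a'
   2  s[14:],s[10:]  2  'ad'
   3  s[10:],s[18:]  0  ''
   4  s[18:],s[13:]  1  'b'
   5  s[13:],s[9:]  3  'bad'
   6  s[9:],s[8:]  1  'b'
   7  s[8:],s[5:]  2  'bb'
   8  s[5:],s[16:]  1  'b'
   9  s[16:],s[6:]  3  'bdb'
  10  s[6:],s[3:]  0  ''
  11  s[3:],s[2:]  1  'c'
  12  s[2:],s[17:]  0  ''
  13  s[17:],s[12:]  2  'db'
  14  s[12:],s[7:]  2  'db'
  15  s[7:],s[15:]  2  'db'
  16  s[15:],s[1:]  1  'd'
  17  s[1:],s[11:]  1  'd'
  18  s[11:],s[0:]  2  'dd'

n(n+1)/2 = 19·20/2 = 190
Σ LCP = 0 + 1 + 2 + 0 + 1 + 3 + 1 + 2 + 1 + 3 + 0 + 1 + 0 + 2 + 2 + 2 + 1 + 1 + 2 = 25
distinct = 190 − 25 = 165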